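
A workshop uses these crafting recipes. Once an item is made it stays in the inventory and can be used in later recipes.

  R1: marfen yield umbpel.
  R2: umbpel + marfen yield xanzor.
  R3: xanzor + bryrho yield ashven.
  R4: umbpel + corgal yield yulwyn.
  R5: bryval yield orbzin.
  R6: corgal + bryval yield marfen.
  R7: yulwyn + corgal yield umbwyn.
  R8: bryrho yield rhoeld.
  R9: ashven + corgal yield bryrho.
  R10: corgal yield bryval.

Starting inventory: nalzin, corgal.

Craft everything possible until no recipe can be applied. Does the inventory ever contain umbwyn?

Yes

corgal → bryval (R10).
corgal + bryval → marfen (R6).
Using R1, marfen makes umbpel.
Using R4, umbpel and corgal make yulwyn.
Using R7, yulwyn and corgal make umbwyn.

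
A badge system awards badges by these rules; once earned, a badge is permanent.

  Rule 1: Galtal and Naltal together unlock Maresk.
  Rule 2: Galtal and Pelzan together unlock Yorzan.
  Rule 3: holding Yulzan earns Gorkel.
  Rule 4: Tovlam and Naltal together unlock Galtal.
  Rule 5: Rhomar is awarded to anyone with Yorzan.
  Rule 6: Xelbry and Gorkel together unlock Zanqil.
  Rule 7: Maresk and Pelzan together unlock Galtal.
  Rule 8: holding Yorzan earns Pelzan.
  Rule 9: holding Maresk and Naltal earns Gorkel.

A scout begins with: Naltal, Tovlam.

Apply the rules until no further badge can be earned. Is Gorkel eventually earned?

Yes

With Tovlam and Naltal, Galtal is earned (Rule 4).
With Galtal and Naltal, Maresk is earned (Rule 1).
With Maresk and Naltal, Gorkel is earned (Rule 9).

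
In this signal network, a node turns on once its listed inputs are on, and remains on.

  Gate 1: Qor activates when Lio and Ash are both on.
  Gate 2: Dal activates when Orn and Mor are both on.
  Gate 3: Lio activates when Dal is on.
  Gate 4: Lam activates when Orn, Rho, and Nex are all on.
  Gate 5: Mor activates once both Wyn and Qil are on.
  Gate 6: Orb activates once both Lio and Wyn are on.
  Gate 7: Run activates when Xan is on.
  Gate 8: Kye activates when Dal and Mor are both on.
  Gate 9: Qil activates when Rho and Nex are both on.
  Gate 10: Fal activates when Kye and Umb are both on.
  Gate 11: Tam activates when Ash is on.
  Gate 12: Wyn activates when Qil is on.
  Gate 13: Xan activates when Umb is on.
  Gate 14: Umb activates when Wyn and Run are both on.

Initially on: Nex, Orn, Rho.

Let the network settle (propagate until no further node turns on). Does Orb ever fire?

Yes

Rho and Nex are on, so Qil activates (Gate 9).
Gate 12: Qil on → Wyn on.
Gate 5: Wyn and Qil on → Mor on.
Orn and Mor are on, so Dal activates (Gate 2).
Dal is on, so Lio activates (Gate 3).
Lio and Wyn are on, so Orb activates (Gate 6).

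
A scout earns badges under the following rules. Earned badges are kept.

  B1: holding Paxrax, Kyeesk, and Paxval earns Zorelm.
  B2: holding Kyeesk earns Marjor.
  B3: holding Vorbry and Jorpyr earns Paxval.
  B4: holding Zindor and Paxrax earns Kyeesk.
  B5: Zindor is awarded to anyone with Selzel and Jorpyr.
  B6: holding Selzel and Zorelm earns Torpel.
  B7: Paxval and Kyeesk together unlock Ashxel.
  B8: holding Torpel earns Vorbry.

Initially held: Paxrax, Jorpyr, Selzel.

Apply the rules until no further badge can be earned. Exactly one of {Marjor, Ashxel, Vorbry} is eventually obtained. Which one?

With Selzel and Jorpyr, Zindor is earned (B5).
With Zindor and Paxrax, Kyeesk is earned (B4).
With Kyeesk, Marjor is earned (B2).
Ashxel would need Paxval and Kyeesk (B7), but Paxval is never earned. Vorbry would need Torpel (B8), but Torpel is never earned.

Marjor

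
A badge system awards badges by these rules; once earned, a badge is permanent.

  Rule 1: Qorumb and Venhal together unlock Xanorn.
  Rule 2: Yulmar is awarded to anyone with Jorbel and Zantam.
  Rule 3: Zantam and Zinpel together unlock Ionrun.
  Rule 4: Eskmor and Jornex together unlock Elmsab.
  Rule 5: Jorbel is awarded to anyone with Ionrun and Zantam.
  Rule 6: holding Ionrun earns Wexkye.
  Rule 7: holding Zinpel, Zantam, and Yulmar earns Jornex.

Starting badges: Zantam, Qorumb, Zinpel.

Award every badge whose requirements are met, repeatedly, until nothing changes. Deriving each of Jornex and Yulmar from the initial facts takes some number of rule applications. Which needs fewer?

Yulmar

Yulmar: With Zantam and Zinpel, Ionrun is earned (Rule 3). With Ionrun and Zantam, Jorbel is earned (Rule 5). With Jorbel and Zantam, Yulmar is earned (Rule 2). [3 rule applications]
Jornex: With Zantam and Zinpel, Ionrun is earned (Rule 3). With Ionrun and Zantam, Jorbel is earned (Rule 5). With Jorbel and Zantam, Yulmar is earned (Rule 2). With Zinpel, Zantam, and Yulmar, Jornex is earned (Rule 7). [4 rule applications]
Yulmar needs fewer.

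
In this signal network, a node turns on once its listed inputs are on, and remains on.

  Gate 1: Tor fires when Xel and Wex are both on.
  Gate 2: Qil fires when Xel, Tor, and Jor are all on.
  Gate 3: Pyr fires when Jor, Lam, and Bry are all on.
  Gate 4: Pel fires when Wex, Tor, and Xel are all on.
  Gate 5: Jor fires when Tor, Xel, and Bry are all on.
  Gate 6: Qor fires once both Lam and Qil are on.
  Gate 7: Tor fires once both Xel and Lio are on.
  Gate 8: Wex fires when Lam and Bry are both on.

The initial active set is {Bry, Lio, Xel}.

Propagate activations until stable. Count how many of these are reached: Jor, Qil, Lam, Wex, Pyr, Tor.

3

Xel and Lio are on, so Tor fires (Gate 7).
Gate 5: Tor, Xel, and Bry on → Jor on.
Gate 2: Xel, Tor, and Jor on → Qil on.
Jor: reached.
Qil: reached.
No rule produces Lam, and it is not given.
Wex would need Lam and Bry (Gate 8), but Lam never turns on.
Pyr would need Jor, Lam, and Bry (Gate 3), but Lam never turns on.
Tor: reached.
Reached: Jor, Qil, and Tor — 3 of the 6.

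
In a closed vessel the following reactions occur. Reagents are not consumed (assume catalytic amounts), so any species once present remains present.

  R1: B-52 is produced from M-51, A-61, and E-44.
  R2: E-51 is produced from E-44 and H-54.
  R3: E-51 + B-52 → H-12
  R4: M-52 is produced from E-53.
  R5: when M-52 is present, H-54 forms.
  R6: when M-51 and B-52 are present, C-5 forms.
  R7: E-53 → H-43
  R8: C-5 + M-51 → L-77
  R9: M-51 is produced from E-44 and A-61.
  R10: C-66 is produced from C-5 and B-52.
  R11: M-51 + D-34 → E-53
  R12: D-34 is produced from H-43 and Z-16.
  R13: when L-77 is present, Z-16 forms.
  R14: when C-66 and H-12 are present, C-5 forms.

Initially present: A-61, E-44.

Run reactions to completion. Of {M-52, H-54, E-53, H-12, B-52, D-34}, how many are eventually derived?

1

E-44 and A-61 present → M-51 forms (R9).
M-51, A-61, and E-44 present → B-52 forms (R1).
M-52 would need E-53 (R4), but E-53 never forms.
H-54 would need M-52 (R5), but M-52 never forms.
E-53 would need M-51 and D-34 (R11), but D-34 never forms.
H-12 would need E-51 and B-52 (R3), but E-51 never forms.
B-52: reached.
D-34 would need H-43 and Z-16 (R12), but H-43 never forms.
Reached: B-52 — 1 of the 6.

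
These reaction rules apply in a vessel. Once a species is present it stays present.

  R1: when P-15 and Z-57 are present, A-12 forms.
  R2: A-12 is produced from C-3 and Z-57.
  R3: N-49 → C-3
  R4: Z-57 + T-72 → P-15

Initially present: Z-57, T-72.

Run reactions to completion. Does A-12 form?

Yes

Z-57 and T-72 present → P-15 forms (R4).
P-15 and Z-57 present → A-12 forms (R1).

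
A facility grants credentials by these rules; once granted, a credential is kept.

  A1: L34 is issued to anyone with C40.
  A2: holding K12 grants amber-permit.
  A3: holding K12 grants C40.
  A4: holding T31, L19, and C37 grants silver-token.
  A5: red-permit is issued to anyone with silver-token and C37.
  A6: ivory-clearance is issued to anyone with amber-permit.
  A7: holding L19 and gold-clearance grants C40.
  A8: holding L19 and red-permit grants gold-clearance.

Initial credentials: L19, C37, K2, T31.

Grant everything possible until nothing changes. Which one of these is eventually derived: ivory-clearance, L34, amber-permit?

L34

Holding T31, L19, and C37 grants silver-token (A4).
Holding silver-token and C37 grants red-permit (A5).
Holding L19 and red-permit grants gold-clearance (A8).
Holding L19 and gold-clearance grants C40 (A7).
Holding C40 grants L34 (A1).
amber-permit would need K12 (A2), but K12 is never granted. ivory-clearance would need amber-permit (A6), but amber-permit is never granted.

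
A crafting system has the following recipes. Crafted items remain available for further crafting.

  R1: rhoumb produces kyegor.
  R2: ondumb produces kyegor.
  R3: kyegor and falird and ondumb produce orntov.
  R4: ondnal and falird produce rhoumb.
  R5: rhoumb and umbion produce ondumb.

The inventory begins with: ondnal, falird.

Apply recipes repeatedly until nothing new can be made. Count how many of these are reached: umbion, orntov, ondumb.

No rule produces umbion, and it is not given.
orntov would need kyegor, falird, and ondumb (R3), but ondumb is never obtained.
ondumb would need rhoumb and umbion (R5), but umbion is never obtained.
None of the 3 are reached.

0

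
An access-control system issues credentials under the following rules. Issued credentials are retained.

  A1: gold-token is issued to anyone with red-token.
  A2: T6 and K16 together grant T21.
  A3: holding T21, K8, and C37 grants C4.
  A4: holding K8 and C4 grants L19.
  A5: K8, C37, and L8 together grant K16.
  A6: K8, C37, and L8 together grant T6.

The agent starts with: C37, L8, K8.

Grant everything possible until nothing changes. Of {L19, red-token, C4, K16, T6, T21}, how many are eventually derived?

Holding K8, C37, and L8 grants T6 (A6).
Holding K8, C37, and L8 grants K16 (A5).
Holding T6 and K16 grants T21 (A2).
Holding T21, K8, and C37 grants C4 (A3).
Holding K8 and C4 grants L19 (A4).
L19: reached.
No rule produces red-token, and it is not given.
C4: reached.
K16: reached.
T6: reached.
T21: reached.
Reached: L19, C4, K16, T6, and T21 — 5 of the 6.

5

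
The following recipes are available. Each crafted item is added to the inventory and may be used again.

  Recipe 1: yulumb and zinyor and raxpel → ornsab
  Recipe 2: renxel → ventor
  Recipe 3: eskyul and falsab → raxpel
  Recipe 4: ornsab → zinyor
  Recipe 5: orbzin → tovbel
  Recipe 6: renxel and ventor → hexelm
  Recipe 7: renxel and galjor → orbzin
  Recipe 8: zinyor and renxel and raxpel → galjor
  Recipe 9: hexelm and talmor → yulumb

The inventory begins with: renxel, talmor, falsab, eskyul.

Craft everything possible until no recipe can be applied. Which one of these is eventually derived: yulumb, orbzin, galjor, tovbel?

yulumb

renxel → ventor (Recipe 2).
renxel and ventor → hexelm (Recipe 6).
Using Recipe 9, hexelm and talmor make yulumb.
galjor would need zinyor, renxel, and raxpel (Recipe 8), but zinyor is never obtained. orbzin would need renxel and galjor (Recipe 7), but galjor is never obtained. tovbel would need orbzin (Recipe 5), but orbzin is never obtained.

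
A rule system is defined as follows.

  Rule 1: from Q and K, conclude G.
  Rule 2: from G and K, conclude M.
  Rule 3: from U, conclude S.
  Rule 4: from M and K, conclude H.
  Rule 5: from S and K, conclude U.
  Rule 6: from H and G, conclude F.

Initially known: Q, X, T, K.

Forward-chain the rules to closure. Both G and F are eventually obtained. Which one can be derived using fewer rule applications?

G

G: Q and K hold, so G follows (Rule 1). [1 rule application]
F: From Q and K, Rule 1 gives G. G and K hold, so M follows (Rule 2). From M and K, Rule 4 gives H. From H and G, Rule 6 gives F. [4 rule applications]
G needs fewer.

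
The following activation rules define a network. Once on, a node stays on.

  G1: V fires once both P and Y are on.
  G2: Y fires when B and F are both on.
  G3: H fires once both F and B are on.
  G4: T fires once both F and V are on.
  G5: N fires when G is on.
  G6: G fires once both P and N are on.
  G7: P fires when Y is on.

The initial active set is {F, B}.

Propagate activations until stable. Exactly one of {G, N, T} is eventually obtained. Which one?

T

B and F are on, so Y fires (G2).
Y is on, so P fires (G7).
P and Y are on, so V fires (G1).
G4: F and V on → T on.
G would need P and N (G6), but N never turns on. N would need G (G5), but G never turns on.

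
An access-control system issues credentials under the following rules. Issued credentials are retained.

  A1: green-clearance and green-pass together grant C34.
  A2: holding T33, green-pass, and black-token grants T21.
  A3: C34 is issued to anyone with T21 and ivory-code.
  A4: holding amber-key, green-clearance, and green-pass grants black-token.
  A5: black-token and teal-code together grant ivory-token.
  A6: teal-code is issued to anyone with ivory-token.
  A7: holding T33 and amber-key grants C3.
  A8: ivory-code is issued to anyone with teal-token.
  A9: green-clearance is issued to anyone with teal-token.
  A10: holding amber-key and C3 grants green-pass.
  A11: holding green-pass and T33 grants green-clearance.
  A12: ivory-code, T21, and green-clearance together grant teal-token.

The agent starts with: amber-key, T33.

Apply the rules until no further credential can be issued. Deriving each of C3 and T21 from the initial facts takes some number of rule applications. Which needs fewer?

C3: Holding T33 and amber-key grants C3 (A7). [1 rule application]
T21: Holding T33 and amber-key grants C3 (A7). Holding amber-key and C3 grants green-pass (A10). Holding green-pass and T33 grants green-clearance (A11). Holding amber-key, green-clearance, and green-pass grants black-token (A4). Holding T33, green-pass, and black-token grants T21 (A2). [5 rule applications]
C3 needs fewer.

C3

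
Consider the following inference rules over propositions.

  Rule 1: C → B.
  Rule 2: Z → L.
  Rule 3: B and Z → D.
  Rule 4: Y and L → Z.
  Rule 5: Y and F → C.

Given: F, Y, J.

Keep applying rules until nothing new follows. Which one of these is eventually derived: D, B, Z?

B

From Y and F, Rule 5 gives C.
C holds, so B follows (Rule 1).
Z would need Y and L (Rule 4), but L is never established. D would need B and Z (Rule 3), but Z is never established.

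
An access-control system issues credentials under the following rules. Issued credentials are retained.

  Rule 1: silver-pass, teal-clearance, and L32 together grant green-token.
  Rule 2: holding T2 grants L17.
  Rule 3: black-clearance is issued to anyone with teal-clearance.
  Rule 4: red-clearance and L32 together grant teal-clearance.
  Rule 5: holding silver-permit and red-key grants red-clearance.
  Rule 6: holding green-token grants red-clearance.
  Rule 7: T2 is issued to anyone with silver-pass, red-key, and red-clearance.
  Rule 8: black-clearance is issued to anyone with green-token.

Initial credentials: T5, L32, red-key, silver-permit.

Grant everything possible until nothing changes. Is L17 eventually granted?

No

L17 would need T2 (Rule 2), but T2 is never granted.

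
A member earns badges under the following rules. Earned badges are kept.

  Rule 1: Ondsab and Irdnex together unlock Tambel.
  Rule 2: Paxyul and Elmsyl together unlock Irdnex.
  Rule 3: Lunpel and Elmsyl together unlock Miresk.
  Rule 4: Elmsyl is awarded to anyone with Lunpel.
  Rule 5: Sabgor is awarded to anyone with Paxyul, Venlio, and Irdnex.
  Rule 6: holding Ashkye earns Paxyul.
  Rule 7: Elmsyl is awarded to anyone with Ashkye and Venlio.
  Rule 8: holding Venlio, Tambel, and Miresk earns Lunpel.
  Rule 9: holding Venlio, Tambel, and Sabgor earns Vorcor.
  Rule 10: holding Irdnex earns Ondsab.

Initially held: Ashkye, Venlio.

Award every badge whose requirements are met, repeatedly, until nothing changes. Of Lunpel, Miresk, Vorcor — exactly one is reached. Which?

With Ashkye and Venlio, Elmsyl is earned (Rule 7).
With Ashkye, Paxyul is earned (Rule 6).
With Paxyul and Elmsyl, Irdnex is earned (Rule 2).
With Paxyul, Venlio, and Irdnex, Sabgor is earned (Rule 5).
With Irdnex, Ondsab is earned (Rule 10).
With Ondsab and Irdnex, Tambel is earned (Rule 1).
With Venlio, Tambel, and Sabgor, Vorcor is earned (Rule 9).
Miresk would need Lunpel and Elmsyl (Rule 3), but Lunpel is never earned. Lunpel would need Venlio, Tambel, and Miresk (Rule 8), but Miresk is never earned.

Vorcor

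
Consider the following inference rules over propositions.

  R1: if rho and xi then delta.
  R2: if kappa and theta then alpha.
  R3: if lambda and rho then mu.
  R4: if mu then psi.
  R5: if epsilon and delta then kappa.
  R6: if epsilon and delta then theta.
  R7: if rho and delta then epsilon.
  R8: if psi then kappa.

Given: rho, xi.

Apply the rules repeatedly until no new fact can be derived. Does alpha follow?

Yes

From rho and xi, R1 gives delta.
rho and delta hold, so epsilon follows (R7).
epsilon and delta hold, so kappa follows (R5).
epsilon and delta hold, so theta follows (R6).
From kappa and theta, R2 gives alpha.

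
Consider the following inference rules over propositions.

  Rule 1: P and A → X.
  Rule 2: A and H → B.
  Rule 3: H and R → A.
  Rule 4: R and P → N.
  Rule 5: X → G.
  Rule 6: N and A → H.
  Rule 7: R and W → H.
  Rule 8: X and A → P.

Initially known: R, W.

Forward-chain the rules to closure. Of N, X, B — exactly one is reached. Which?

B

R and W hold, so H follows (Rule 7).
From H and R, Rule 3 gives A.
A and H hold, so B follows (Rule 2).
N would need R and P (Rule 4), but P is never established. X would need P and A (Rule 1), but P is never established.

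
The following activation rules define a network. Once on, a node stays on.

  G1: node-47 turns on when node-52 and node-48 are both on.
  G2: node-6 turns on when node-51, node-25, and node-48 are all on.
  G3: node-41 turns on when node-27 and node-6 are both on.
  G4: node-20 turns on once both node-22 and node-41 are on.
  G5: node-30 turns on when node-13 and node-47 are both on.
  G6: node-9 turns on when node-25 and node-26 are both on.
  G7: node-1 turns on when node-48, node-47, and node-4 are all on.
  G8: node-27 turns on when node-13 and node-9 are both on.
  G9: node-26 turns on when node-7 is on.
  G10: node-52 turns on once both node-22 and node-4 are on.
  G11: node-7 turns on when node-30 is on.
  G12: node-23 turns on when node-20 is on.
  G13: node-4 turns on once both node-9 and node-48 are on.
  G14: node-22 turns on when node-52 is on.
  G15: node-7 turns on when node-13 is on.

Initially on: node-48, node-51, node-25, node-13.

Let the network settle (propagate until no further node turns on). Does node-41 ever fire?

G2: node-51, node-25, and node-48 on → node-6 on.
node-13 is on, so node-7 turns on (G15).
G9: node-7 on → node-26 on.
node-25 and node-26 are on, so node-9 turns on (G6).
G8: node-13 and node-9 on → node-27 on.
node-27 and node-6 are on, so node-41 turns on (G3).

Yes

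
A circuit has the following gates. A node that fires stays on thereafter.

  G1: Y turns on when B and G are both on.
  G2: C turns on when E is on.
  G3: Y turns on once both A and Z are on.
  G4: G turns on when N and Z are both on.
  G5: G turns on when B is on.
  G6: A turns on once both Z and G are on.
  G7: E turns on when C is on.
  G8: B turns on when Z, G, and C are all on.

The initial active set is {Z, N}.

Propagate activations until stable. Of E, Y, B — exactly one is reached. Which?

Y

G4: N and Z on → G on.
Z and G are on, so A turns on (G6).
G3: A and Z on → Y on.
B would need Z, G, and C (G8), but C never turns on. E would need C (G7), but C never turns on.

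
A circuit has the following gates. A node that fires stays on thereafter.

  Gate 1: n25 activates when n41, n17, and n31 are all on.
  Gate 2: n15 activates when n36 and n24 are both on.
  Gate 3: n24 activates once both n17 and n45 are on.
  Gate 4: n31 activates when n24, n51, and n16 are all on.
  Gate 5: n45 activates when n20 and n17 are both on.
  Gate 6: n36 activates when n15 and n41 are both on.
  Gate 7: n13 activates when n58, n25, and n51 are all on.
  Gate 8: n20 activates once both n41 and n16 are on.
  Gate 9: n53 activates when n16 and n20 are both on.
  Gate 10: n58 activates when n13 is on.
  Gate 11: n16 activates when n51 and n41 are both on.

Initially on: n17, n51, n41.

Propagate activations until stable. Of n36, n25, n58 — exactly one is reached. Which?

n51 and n41 are on, so n16 activates (Gate 11).
n41 and n16 are on, so n20 activates (Gate 8).
Gate 5: n20 and n17 on → n45 on.
Gate 3: n17 and n45 on → n24 on.
Gate 4: n24, n51, and n16 on → n31 on.
n41, n17, and n31 are on, so n25 activates (Gate 1).
n58 would need n13 (Gate 10), but n13 never turns on. n36 would need n15 and n41 (Gate 6), but n15 never turns on.

n25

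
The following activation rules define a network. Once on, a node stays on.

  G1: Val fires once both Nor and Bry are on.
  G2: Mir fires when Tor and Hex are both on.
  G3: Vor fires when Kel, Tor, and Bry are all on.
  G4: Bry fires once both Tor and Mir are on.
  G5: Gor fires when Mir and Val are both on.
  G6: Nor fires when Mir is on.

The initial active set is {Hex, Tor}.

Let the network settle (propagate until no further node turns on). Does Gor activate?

G2: Tor and Hex on → Mir on.
G4: Tor and Mir on → Bry on.
Mir is on, so Nor fires (G6).
G1: Nor and Bry on → Val on.
Mir and Val are on, so Gor fires (G5).

Yes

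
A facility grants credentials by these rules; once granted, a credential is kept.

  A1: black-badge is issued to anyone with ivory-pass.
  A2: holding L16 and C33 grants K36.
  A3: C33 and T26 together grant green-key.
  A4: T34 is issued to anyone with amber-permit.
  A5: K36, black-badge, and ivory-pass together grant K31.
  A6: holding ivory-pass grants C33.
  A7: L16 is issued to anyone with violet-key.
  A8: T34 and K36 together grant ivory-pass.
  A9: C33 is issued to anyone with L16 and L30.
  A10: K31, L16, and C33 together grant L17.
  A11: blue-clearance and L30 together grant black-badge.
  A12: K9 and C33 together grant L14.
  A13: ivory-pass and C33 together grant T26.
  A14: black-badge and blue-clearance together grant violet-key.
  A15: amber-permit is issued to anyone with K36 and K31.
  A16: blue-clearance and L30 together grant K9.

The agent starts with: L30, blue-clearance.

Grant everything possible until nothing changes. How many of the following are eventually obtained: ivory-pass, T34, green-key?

ivory-pass would need T34 and K36 (A8), but T34 is never granted.
T34 would need amber-permit (A4), but amber-permit is never granted.
green-key would need C33 and T26 (A3), but T26 is never granted.
None of the 3 are reached.

0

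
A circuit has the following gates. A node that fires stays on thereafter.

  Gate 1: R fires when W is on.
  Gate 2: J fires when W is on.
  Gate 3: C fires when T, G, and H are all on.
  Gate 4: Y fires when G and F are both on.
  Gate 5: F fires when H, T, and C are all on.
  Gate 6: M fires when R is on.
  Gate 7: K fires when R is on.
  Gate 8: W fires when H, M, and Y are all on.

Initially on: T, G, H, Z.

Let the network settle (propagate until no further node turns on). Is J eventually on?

J would need W (Gate 2), but W never turns on.

No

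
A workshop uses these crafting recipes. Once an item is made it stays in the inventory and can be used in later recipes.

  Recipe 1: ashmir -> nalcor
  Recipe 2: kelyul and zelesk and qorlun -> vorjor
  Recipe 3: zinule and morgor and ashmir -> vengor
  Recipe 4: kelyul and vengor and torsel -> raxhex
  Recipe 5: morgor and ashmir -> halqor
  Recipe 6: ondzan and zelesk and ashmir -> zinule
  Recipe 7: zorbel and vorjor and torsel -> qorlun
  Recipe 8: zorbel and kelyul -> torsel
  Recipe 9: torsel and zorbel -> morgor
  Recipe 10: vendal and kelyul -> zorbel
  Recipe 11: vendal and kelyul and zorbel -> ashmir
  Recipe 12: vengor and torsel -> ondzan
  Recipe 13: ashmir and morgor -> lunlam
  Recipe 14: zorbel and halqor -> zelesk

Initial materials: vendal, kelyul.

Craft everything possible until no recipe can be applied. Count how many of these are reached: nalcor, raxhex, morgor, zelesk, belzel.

vendal and kelyul -> zorbel (Recipe 10).
vendal and kelyul and zorbel -> ashmir (Recipe 11).
zorbel and kelyul -> torsel (Recipe 8).
ashmir -> nalcor (Recipe 1).
Using Recipe 9, torsel and zorbel make morgor.
Using Recipe 5, morgor and ashmir make halqor.
Using Recipe 14, zorbel and halqor make zelesk.
nalcor: reached.
raxhex would need kelyul, vengor, and torsel (Recipe 4), but vengor is never obtained.
morgor: reached.
zelesk: reached.
No rule produces belzel, and it is not given.
Reached: nalcor, morgor, and zelesk — 3 of the 5.

3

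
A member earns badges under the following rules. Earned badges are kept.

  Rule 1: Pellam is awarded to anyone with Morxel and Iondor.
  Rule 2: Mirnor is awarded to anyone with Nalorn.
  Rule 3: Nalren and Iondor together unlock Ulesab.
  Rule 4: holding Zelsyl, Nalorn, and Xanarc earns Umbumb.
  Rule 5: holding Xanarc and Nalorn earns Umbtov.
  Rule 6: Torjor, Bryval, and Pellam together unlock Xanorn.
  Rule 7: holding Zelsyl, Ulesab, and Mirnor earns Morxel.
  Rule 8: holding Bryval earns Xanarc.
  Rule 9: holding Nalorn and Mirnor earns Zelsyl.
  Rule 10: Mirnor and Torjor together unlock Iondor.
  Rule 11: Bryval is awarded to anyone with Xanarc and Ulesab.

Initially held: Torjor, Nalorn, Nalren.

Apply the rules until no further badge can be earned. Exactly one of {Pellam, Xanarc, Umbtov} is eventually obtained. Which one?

Pellam

With Nalorn, Mirnor is earned (Rule 2).
With Mirnor and Torjor, Iondor is earned (Rule 10).
With Nalorn and Mirnor, Zelsyl is earned (Rule 9).
With Nalren and Iondor, Ulesab is earned (Rule 3).
With Zelsyl, Ulesab, and Mirnor, Morxel is earned (Rule 7).
With Morxel and Iondor, Pellam is earned (Rule 1).
Xanarc would need Bryval (Rule 8), but Bryval is never earned. Umbtov would need Xanarc and Nalorn (Rule 5), but Xanarc is never earned.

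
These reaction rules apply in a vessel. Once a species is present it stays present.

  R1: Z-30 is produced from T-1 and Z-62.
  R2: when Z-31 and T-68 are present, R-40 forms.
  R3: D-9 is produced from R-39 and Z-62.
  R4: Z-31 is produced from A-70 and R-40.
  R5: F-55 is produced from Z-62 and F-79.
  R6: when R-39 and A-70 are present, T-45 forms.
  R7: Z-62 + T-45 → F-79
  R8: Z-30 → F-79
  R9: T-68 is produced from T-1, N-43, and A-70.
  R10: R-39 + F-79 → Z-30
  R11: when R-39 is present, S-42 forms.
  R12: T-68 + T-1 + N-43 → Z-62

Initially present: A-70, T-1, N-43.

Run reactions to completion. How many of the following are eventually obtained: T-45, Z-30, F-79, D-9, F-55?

T-1, N-43, and A-70 present → T-68 forms (R9).
T-68, T-1, and N-43 present → Z-62 forms (R12).
T-1 and Z-62 present → Z-30 forms (R1).
Z-30 present → F-79 forms (R8).
Z-62 and F-79 present → F-55 forms (R5).
T-45 would need R-39 and A-70 (R6), but R-39 never forms.
Z-30: reached.
F-79: reached.
D-9 would need R-39 and Z-62 (R3), but R-39 never forms.
F-55: reached.
Reached: Z-30, F-79, and F-55 — 3 of the 5.

3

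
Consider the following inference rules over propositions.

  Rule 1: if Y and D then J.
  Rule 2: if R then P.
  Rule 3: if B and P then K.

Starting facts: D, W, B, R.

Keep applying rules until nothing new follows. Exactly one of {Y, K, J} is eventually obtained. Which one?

R holds, so P follows (Rule 2).
B and P hold, so K follows (Rule 3).
J would need Y and D (Rule 1), but Y is never established. No rule produces Y, and it is not given.

K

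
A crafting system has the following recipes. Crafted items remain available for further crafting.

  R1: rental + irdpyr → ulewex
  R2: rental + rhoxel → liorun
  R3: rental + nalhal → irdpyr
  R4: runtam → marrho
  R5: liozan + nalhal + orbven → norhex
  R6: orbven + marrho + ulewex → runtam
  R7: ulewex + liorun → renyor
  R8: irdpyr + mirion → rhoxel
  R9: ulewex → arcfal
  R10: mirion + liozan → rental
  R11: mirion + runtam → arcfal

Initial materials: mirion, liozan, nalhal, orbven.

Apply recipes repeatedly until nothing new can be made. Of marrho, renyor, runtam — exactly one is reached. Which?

renyor

Using R10, mirion and liozan make rental.
rental + nalhal → irdpyr (R3).
Using R1, rental and irdpyr make ulewex.
irdpyr + mirion → rhoxel (R8).
Using R2, rental and rhoxel make liorun.
ulewex + liorun → renyor (R7).
runtam would need orbven, marrho, and ulewex (R6), but marrho is never obtained. marrho would need runtam (R4), but runtam is never obtained.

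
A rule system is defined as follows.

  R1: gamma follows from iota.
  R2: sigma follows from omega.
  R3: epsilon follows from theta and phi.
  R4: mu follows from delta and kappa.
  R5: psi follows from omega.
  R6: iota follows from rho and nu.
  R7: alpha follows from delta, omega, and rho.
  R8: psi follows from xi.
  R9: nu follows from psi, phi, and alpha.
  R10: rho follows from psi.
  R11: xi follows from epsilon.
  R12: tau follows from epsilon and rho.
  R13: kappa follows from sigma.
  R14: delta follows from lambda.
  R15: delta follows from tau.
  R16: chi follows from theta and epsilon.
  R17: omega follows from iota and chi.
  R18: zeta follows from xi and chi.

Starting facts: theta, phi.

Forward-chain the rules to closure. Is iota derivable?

iota would need rho and nu (R6), but nu is never established.

No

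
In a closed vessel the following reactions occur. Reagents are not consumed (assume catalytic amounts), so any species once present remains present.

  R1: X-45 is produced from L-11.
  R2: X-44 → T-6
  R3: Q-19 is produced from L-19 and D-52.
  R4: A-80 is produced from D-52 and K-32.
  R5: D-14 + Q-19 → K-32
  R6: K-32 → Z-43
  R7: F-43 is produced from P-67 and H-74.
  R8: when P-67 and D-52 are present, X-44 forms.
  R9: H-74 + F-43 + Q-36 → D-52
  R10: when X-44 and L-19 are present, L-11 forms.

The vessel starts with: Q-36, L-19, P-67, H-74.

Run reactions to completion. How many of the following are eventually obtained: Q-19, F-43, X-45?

3

P-67 and H-74 present → F-43 forms (R7).
H-74, F-43, and Q-36 present → D-52 forms (R9).
L-19 and D-52 present → Q-19 forms (R3).
P-67 and D-52 present → X-44 forms (R8).
X-44 and L-19 present → L-11 forms (R10).
L-11 present → X-45 forms (R1).
Q-19: reached.
F-43: reached.
X-45: reached.
All 3 are reached.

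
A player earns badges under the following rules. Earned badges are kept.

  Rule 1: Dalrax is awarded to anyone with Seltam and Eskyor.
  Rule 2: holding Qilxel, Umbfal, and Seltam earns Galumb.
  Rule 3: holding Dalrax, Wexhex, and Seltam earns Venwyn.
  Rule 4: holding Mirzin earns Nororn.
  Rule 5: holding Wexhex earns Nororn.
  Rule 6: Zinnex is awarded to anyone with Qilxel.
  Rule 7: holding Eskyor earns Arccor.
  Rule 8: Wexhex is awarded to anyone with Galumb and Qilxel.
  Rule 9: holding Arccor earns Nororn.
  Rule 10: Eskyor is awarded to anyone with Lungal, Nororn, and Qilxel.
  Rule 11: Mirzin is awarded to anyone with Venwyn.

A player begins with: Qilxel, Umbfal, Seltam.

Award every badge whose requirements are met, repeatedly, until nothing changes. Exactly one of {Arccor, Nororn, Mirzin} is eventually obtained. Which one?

Nororn

With Qilxel, Umbfal, and Seltam, Galumb is earned (Rule 2).
With Galumb and Qilxel, Wexhex is earned (Rule 8).
With Wexhex, Nororn is earned (Rule 5).
Arccor would need Eskyor (Rule 7), but Eskyor is never earned. Mirzin would need Venwyn (Rule 11), but Venwyn is never earned.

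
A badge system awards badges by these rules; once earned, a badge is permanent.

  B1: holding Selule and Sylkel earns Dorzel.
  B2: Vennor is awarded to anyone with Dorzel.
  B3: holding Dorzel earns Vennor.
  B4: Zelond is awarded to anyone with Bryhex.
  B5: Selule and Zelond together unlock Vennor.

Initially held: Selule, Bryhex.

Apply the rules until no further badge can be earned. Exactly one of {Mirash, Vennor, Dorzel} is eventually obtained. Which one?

With Bryhex, Zelond is earned (B4).
With Selule and Zelond, Vennor is earned (B5).
Dorzel would need Selule and Sylkel (B1), but Sylkel is never earned. No rule produces Mirash, and it is not given.

Vennor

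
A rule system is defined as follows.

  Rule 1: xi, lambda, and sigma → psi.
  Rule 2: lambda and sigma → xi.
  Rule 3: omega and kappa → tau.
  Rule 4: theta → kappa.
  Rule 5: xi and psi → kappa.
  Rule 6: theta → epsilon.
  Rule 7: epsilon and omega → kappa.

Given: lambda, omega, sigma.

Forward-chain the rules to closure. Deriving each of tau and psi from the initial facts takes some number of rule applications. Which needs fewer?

psi: From lambda and sigma, Rule 2 gives xi. From xi, lambda, and sigma, Rule 1 gives psi. [2 rule applications]
tau: lambda and sigma hold, so xi follows (Rule 2). From xi, lambda, and sigma, Rule 1 gives psi. xi and psi hold, so kappa follows (Rule 5). From omega and kappa, Rule 3 gives tau. [4 rule applications]
psi needs fewer.

psi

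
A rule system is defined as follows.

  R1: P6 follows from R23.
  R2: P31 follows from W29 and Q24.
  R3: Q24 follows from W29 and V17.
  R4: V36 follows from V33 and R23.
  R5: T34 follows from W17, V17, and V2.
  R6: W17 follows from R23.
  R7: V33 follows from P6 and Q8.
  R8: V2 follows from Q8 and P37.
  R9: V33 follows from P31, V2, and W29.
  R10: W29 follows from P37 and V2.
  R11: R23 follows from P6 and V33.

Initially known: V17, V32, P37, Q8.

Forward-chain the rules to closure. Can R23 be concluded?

No

R23 would need P6 and V33 (R11), but P6 is never established.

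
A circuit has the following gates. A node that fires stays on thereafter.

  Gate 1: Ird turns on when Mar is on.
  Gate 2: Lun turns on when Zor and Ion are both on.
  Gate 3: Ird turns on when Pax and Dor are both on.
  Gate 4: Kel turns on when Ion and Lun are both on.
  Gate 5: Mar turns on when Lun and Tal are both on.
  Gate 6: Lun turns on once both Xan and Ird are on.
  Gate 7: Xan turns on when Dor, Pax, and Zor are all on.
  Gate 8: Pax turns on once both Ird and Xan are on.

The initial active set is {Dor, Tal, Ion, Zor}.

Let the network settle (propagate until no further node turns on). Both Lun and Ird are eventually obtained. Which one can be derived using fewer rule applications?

Lun: Zor and Ion are on, so Lun turns on (Gate 2). [1 rule application]
Ird: Zor and Ion are on, so Lun turns on (Gate 2). Gate 5: Lun and Tal on → Mar on. Gate 1: Mar on → Ird on. [3 rule applications]
Lun needs fewer.

Lun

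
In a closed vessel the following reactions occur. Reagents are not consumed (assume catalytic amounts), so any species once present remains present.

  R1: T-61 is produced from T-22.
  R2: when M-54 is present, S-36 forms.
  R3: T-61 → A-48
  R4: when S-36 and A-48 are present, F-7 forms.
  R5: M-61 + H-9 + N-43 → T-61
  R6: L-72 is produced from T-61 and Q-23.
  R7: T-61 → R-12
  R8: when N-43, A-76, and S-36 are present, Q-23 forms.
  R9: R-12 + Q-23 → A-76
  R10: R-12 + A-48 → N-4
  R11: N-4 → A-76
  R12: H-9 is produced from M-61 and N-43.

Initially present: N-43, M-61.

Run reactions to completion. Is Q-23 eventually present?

No

Q-23 would need N-43, A-76, and S-36 (R8), but S-36 never forms.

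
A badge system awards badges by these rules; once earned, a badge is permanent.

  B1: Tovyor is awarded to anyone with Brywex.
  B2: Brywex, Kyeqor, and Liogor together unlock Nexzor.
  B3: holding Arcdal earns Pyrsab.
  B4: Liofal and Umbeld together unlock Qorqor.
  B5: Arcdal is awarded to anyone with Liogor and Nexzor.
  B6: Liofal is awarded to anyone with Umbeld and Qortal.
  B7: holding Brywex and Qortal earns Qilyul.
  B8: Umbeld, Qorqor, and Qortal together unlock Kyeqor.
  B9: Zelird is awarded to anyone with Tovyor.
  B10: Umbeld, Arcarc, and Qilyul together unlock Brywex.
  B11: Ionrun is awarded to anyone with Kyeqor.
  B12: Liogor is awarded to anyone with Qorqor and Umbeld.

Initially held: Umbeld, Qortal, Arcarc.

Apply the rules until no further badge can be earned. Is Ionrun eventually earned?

Yes

With Umbeld and Qortal, Liofal is earned (B6).
With Liofal and Umbeld, Qorqor is earned (B4).
With Umbeld, Qorqor, and Qortal, Kyeqor is earned (B8).
With Kyeqor, Ionrun is earned (B11).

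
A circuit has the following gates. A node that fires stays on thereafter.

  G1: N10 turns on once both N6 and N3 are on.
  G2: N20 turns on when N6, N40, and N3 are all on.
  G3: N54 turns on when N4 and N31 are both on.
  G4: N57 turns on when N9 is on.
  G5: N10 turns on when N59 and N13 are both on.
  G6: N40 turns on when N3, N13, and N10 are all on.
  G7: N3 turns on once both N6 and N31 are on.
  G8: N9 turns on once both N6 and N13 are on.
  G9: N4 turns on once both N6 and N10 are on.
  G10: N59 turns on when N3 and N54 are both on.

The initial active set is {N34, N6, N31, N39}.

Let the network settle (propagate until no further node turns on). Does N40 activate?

No

N40 would need N3, N13, and N10 (G6), but N13 never turns on.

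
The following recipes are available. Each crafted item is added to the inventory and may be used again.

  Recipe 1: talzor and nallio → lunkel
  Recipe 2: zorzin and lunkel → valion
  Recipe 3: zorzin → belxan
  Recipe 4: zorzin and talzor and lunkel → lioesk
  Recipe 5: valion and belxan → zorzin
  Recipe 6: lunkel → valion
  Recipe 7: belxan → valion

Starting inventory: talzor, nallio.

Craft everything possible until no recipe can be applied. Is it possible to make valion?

Using Recipe 1, talzor and nallio make lunkel.
lunkel → valion (Recipe 6).

Yes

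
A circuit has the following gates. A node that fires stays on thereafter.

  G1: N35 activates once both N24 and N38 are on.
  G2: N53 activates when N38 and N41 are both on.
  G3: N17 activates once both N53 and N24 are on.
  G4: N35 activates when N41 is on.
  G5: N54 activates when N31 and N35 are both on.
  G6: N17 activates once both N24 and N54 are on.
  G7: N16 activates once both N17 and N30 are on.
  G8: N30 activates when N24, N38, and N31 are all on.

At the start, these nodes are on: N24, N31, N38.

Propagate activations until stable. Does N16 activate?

Yes

N24, N38, and N31 are on, so N30 activates (G8).
G1: N24 and N38 on → N35 on.
G5: N31 and N35 on → N54 on.
G6: N24 and N54 on → N17 on.
G7: N17 and N30 on → N16 on.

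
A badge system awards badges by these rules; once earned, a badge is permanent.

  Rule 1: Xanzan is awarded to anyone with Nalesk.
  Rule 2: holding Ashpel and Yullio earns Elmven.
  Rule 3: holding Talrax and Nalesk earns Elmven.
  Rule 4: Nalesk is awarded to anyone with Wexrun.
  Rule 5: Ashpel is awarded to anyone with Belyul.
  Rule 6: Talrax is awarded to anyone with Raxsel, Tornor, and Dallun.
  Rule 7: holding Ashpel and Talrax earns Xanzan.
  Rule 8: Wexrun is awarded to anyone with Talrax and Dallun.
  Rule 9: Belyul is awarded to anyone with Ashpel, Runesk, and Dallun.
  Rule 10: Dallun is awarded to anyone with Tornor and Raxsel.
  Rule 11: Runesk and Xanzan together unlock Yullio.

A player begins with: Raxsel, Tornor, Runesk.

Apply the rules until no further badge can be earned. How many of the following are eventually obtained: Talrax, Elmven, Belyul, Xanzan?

3

With Tornor and Raxsel, Dallun is earned (Rule 10).
With Raxsel, Tornor, and Dallun, Talrax is earned (Rule 6).
With Talrax and Dallun, Wexrun is earned (Rule 8).
With Wexrun, Nalesk is earned (Rule 4).
With Talrax and Nalesk, Elmven is earned (Rule 3).
With Nalesk, Xanzan is earned (Rule 1).
Talrax: reached.
Elmven: reached.
Belyul would need Ashpel, Runesk, and Dallun (Rule 9), but Ashpel is never earned.
Xanzan: reached.
Reached: Talrax, Elmven, and Xanzan — 3 of the 4.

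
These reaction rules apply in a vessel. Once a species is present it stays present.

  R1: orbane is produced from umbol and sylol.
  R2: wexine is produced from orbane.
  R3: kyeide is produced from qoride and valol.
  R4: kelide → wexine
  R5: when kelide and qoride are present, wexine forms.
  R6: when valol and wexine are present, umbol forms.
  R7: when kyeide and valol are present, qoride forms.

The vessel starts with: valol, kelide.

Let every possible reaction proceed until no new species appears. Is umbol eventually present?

kelide present → wexine forms (R4).
valol and wexine present → umbol forms (R6).

Yes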